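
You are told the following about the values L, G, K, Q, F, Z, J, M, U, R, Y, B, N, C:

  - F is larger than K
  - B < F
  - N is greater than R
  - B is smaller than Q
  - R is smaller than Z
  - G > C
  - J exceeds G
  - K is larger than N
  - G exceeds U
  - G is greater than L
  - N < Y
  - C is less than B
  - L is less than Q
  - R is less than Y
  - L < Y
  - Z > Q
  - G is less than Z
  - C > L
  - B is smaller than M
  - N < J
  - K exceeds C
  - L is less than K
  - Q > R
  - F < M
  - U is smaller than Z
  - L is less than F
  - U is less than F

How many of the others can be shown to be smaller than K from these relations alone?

4

Directly below K: L, C, N.
One step further: R (4 so far).
Nothing else is reachable below K; 4 in all.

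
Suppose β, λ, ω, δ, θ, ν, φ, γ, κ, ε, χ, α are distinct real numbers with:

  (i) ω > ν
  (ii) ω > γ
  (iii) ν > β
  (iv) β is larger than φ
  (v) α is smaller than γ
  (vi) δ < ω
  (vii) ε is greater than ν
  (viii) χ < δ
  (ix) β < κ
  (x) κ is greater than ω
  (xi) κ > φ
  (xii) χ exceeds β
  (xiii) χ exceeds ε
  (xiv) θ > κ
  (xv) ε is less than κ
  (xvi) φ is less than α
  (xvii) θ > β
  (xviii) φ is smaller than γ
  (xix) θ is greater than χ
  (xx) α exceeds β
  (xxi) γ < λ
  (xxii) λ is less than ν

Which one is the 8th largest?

Chaining the given pairs: φ < β < α < γ < λ < ν < ε < χ < δ < ω < κ < θ.
Counting 8 from the largest end gives λ.

λ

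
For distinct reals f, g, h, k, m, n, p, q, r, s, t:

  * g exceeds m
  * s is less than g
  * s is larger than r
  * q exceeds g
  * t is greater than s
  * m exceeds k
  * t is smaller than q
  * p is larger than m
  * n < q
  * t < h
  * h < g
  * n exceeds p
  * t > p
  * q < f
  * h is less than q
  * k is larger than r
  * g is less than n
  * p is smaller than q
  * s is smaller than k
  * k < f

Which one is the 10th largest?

The consecutive relations fix a unique order: r < s < k < m < p < t < h < g < n < q < f.
The 10th largest is s.

s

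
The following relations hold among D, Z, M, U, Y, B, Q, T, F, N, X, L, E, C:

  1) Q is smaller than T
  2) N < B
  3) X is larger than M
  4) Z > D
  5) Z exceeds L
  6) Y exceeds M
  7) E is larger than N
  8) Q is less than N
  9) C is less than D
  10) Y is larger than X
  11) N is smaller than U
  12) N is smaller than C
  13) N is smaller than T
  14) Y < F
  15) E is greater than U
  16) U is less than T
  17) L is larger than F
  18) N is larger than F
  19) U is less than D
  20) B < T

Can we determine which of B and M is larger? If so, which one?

B

Link the given pairs in sequence: M < X; X < Y; Y < F; F < N; N < B.
Chaining these gives M < X < Y < F < N < B.
So B is larger.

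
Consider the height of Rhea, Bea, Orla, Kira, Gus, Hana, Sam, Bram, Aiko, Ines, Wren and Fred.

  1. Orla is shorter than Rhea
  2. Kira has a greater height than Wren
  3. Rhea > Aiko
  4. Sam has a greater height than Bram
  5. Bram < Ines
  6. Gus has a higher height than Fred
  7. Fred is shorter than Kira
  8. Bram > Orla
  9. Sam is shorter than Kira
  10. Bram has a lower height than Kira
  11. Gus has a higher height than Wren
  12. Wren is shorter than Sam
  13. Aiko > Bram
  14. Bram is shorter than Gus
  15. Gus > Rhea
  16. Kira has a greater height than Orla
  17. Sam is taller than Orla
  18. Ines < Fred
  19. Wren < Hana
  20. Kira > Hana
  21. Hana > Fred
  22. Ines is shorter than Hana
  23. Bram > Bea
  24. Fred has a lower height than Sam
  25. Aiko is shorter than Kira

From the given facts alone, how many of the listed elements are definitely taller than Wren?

4

From Wren the given relations immediately reach Sam, Hana, Gus, Kira.
Nothing else is reachable above Wren; 4 in all.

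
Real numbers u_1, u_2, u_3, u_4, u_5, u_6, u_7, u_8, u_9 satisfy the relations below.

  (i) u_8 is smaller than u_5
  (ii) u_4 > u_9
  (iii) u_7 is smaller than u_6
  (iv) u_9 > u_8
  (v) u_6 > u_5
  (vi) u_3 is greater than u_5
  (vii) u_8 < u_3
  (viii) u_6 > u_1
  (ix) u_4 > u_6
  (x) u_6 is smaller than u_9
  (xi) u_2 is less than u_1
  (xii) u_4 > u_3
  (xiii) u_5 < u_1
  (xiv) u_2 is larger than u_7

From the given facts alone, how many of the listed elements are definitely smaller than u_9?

6

Directly below u_9: u_8, u_6.
One step further: u_7, u_5, u_1 (5 so far).
One step further: u_2 (6 so far).
No other element is forced below u_9 by the given relations, so the count is 6.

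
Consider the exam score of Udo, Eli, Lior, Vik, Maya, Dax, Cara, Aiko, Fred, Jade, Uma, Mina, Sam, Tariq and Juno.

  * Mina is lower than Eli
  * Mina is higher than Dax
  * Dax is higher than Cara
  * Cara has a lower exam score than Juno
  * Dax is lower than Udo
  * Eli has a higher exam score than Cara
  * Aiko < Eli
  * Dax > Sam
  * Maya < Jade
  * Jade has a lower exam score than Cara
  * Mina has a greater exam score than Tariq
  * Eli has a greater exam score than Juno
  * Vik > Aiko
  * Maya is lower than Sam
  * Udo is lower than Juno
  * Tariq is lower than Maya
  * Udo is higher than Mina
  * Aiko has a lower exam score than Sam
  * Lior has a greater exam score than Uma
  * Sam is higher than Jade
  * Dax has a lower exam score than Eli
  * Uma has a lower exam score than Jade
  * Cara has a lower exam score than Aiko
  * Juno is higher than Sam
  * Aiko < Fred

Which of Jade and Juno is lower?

Jade

Jade < Cara and Cara < Aiko give Jade < Aiko.
Then Aiko < Sam extends the chain to Sam.
With Sam < Dax: Jade < Cara < Aiko < Sam < Dax.
Then Dax < Mina extends the chain to Mina.
With Mina < Udo: Jade < Cara < Aiko < Sam < Dax < Mina < Udo.
Then Udo < Juno extends the chain to Juno.
So Jade < Juno; Jade is the lower of the two.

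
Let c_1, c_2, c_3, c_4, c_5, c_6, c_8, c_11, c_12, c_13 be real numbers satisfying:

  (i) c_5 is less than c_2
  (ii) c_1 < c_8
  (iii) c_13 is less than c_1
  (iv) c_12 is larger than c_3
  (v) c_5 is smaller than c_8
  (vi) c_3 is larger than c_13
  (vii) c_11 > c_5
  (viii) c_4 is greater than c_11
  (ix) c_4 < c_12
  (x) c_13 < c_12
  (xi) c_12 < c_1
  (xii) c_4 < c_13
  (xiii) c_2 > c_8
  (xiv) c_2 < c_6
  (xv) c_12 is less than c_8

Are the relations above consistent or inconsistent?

The single ordering c_5 < c_11 < c_4 < c_13 < c_3 < c_12 < c_1 < c_8 < c_2 < c_6 satisfies every listed relation, so no contradiction arises.

consistent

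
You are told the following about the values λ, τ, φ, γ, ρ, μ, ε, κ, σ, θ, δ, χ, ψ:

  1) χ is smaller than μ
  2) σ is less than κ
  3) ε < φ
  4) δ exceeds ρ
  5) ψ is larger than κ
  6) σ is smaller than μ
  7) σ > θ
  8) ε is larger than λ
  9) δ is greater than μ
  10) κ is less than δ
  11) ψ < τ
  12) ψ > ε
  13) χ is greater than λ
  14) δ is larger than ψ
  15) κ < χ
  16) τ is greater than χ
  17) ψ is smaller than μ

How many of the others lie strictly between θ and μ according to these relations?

4

Chaining upward from θ reaches: σ, κ, ψ, χ, δ, τ.
Chaining downward from μ reaches: λ, ε, σ, κ, ψ, χ.
Strictly between θ and μ are those in both lists: σ, κ, ψ, χ — 4 elements.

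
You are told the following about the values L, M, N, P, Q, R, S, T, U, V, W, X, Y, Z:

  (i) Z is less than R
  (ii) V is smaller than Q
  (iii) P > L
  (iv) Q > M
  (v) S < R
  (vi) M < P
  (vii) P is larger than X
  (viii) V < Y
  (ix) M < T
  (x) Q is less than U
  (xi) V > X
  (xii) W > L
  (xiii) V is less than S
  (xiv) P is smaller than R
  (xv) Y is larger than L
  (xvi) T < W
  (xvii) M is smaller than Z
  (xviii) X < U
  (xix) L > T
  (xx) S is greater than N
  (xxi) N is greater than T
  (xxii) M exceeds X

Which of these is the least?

Chaining upward from X: directly above it, M, V, U, P; then T, Y, Q, S, Z, R; then N, L, W.
That covers every other element, and nothing is given below X, so X is the least.

X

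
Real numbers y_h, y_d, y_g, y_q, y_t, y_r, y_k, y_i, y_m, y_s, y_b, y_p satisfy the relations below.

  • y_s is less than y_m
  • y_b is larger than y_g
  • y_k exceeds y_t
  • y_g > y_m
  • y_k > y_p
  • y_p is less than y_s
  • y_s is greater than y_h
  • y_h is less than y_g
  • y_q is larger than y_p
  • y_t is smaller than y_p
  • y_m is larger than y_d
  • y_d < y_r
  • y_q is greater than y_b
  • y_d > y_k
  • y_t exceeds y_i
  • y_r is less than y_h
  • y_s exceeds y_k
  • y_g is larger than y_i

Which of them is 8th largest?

y_d

Chaining the given pairs: y_i < y_t < y_p < y_k < y_d < y_r < y_h < y_s < y_m < y_g < y_b < y_q.
Counting 8 from the largest end gives y_d.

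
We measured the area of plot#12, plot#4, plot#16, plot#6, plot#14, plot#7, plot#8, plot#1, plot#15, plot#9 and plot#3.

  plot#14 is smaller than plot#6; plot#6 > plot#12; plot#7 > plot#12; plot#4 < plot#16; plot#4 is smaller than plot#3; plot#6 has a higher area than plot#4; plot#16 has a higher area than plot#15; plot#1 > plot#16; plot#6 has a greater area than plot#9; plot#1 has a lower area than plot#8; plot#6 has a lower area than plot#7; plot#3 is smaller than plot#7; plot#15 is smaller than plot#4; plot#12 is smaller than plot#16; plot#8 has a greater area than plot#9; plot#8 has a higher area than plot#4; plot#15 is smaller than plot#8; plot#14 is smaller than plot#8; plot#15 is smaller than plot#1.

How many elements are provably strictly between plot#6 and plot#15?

1

The relations place plot#15 below plot#6. An element lies strictly between them when it is forced above plot#15 and also forced below plot#6.
Above plot#15: {plot#4, plot#16, plot#3, plot#7, plot#1, plot#8}. Below plot#6: {plot#9, plot#4, plot#12, plot#14}.
Intersection: {plot#4} — 1.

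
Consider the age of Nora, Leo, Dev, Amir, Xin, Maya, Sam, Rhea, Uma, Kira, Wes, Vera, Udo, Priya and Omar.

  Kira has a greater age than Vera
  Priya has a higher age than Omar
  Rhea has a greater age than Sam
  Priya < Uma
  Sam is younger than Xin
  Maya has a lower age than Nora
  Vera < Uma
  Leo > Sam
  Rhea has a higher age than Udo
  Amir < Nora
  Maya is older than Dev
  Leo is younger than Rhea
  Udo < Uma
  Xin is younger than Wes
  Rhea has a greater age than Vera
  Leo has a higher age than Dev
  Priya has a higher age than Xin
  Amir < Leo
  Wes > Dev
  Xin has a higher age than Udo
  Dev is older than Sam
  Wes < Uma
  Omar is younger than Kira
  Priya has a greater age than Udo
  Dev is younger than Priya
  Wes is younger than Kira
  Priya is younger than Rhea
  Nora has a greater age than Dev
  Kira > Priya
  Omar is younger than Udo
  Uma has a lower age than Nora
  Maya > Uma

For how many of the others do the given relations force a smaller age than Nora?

11

The elements the relations force below Nora are Sam, Omar, Udo, Amir, Xin, Dev, Priya, Wes, Vera, Uma, Maya — no chain reaches any other.
That is 11.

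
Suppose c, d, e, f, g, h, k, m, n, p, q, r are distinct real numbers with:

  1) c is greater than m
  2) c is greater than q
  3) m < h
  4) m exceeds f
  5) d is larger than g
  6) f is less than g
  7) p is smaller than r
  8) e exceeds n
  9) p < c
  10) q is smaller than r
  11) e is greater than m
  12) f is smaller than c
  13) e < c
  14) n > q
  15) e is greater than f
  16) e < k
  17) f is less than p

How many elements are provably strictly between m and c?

1

Chaining upward from m reaches: h, e, k.
Chaining downward from c reaches: q, f, n, p, e.
Strictly between m and c are those in both lists: e — 1 element.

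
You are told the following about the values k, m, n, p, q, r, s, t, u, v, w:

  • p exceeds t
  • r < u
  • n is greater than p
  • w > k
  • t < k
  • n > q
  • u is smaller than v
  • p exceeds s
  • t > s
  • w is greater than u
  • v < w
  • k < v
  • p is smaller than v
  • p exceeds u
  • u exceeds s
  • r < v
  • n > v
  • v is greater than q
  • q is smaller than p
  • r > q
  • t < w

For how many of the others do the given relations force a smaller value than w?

8

From w the given relations immediately reach t, u, k, v.
From those, s, q, r, p — 8 in total.
No other element is forced below w by the given relations, so the count is 8.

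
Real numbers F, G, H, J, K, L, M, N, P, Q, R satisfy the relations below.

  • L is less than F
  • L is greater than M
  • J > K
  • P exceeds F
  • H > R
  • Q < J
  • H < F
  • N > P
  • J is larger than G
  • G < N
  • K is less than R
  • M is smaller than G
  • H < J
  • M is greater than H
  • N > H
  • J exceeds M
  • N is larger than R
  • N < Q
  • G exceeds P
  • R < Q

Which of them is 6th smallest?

F

Piecing the relations together gives one ordering: K < R < H < M < L < F < P < G < N < Q < J.
Counting 6 from the smallest end gives F.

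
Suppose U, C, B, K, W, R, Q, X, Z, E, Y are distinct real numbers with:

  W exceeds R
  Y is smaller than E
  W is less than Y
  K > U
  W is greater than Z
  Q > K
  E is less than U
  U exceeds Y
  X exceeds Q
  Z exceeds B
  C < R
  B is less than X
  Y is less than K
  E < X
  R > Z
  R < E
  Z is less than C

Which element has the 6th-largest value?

Y

Piecing the relations together gives one ordering: B < Z < C < R < W < Y < E < U < K < Q < X.
Counting 6 from the largest end gives Y.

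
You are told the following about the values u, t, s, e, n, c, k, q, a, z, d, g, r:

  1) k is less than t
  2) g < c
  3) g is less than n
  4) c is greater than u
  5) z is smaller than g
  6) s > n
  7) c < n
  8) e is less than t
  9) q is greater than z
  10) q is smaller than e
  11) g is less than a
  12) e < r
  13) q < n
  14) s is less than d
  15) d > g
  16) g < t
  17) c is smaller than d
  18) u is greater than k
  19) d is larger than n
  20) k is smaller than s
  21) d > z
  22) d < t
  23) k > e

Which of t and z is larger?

t

Chaining the given relations: z < q < e < k < u < c < n < s < d < t.
So z < t; t is the larger of the two.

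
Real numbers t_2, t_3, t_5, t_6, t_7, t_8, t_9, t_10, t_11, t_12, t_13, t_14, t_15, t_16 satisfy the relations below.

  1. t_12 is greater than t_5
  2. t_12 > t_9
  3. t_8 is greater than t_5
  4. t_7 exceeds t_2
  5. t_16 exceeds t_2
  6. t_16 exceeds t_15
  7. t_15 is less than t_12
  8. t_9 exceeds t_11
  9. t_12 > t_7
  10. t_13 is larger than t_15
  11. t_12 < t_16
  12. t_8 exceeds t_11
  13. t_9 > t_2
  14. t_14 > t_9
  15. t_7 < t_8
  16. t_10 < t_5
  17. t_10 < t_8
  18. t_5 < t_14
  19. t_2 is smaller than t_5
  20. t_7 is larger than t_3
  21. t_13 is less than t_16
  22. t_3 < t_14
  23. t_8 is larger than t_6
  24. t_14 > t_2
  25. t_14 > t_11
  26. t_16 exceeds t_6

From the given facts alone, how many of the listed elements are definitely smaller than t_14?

Directly below t_14: t_2, t_3, t_11, t_9, t_5.
One step further: t_10 (6 so far).
No other element is forced below t_14 by the given relations, so the count is 6.

6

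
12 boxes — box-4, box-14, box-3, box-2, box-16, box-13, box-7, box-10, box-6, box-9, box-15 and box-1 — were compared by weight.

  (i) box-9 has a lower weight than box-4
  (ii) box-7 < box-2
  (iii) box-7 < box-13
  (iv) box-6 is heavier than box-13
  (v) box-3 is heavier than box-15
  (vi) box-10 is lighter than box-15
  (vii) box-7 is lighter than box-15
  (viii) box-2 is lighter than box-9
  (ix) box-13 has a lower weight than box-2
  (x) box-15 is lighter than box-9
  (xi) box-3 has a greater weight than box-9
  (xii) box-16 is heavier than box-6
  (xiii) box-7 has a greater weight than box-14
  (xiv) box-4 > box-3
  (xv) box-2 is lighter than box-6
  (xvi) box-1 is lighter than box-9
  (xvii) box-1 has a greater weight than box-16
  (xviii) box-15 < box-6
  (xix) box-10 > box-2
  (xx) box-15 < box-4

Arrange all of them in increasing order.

Each adjacent pair is fixed by a given relation: box-14 < box-7; box-7 < box-13; box-13 < box-2; box-2 < box-10; box-10 < box-15; box-15 < box-6; box-6 < box-16; box-16 < box-1; box-1 < box-9; box-9 < box-3; box-3 < box-4. Chaining them end to end gives the full order.

box-14 < box-7 < box-13 < box-2 < box-10 < box-15 < box-6 < box-16 < box-1 < box-9 < box-3 < box-4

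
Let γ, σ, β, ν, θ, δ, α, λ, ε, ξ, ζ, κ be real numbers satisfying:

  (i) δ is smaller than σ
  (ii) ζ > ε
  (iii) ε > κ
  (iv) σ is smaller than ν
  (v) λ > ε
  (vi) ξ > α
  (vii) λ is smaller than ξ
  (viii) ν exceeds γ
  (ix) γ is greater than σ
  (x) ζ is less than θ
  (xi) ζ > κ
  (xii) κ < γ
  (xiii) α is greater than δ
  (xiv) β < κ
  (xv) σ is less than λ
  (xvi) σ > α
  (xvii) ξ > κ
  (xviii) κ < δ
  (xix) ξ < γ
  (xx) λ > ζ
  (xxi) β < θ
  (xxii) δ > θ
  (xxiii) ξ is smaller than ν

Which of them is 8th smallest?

Chaining the given pairs: β < κ < ε < ζ < θ < δ < α < σ < λ < ξ < γ < ν.
Counting 8 from the smallest end gives σ.

σ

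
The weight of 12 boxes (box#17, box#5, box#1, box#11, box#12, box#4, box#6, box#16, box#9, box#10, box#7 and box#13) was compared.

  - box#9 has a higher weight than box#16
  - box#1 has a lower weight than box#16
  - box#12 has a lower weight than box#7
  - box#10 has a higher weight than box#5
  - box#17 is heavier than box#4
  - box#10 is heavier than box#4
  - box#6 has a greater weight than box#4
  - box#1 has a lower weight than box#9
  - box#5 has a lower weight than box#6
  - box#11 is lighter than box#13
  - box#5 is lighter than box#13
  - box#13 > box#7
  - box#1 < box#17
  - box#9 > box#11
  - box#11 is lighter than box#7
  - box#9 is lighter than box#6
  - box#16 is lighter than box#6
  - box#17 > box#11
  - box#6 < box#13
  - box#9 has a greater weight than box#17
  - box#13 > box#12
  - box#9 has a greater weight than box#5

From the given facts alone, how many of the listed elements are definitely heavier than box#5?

4

The elements the relations force above box#5 are box#9, box#10, box#6, box#13 — no chain reaches any other.
That is 4.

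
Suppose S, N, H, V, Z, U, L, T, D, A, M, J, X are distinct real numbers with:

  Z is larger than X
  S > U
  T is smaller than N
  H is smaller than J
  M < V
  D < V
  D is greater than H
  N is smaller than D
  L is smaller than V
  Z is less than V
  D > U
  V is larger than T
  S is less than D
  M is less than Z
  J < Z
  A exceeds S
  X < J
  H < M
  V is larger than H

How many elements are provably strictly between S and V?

The relations place S below V. An element lies strictly between them when it is forced above S and also forced below V.
Above S: {A, D}. Below V: {U, T, X, N, H, D, L, M, J, Z}.
Intersection: {D} — 1.

1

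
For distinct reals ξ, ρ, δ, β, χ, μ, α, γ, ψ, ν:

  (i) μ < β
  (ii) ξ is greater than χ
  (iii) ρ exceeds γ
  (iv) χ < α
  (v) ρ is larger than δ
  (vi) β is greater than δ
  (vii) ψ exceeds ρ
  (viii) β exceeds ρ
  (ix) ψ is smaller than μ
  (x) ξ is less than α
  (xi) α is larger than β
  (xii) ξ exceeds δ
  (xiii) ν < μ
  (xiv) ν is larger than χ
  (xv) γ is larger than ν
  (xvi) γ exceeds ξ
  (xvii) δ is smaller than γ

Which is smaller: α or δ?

Following the relations from δ: δ < ξ < γ < ρ < ψ < μ < β < α.
So δ < α; δ is the smaller of the two.

δ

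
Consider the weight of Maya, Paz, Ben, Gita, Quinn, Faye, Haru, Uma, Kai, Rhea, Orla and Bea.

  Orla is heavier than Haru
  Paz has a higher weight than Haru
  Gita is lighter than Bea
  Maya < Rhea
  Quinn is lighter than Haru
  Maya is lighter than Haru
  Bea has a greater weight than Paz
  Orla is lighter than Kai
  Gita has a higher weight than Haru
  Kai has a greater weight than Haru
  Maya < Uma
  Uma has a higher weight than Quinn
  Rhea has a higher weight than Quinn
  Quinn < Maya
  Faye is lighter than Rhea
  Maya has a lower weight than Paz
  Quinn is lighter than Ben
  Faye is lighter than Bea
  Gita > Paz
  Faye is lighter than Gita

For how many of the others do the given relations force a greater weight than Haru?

5

From Haru the given relations immediately reach Paz, Orla, Kai, Gita.
From those, Bea — 5 in total.
Nothing else is reachable above Haru; 5 in all.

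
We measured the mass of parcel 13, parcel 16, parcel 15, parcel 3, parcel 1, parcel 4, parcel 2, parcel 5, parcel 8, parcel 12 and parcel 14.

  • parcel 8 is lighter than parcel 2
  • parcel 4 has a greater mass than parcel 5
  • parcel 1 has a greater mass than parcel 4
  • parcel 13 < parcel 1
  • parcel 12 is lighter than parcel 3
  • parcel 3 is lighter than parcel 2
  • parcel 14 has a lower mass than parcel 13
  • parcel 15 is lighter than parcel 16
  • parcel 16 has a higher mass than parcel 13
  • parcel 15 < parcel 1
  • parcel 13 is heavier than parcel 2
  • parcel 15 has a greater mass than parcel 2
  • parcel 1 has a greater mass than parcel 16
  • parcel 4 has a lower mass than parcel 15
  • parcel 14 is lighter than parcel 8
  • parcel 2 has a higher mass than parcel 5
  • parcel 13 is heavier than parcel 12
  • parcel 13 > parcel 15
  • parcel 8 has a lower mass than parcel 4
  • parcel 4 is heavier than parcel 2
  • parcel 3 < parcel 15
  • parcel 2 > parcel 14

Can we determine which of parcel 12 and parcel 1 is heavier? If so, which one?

parcel 1

parcel 12 < parcel 3 < parcel 2 < parcel 15 < parcel 13 < parcel 16 < parcel 1, by transitivity through parcel 3, parcel 2, parcel 15, parcel 13, parcel 16.
So parcel 1 is heavier.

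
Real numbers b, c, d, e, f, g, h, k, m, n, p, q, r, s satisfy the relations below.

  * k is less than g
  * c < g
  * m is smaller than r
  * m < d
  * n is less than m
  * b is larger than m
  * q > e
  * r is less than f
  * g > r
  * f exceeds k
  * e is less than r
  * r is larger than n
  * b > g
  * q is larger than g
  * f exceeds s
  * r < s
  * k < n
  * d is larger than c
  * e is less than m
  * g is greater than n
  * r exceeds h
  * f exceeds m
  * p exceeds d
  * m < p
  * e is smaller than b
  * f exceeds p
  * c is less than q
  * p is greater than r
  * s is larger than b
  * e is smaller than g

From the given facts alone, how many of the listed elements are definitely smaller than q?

8

From q the given relations immediately reach c, e, g.
From those, k, n, r — 6 in total.
From those, h, m — 8 in total.
Nothing else is reachable below q; 8 in all.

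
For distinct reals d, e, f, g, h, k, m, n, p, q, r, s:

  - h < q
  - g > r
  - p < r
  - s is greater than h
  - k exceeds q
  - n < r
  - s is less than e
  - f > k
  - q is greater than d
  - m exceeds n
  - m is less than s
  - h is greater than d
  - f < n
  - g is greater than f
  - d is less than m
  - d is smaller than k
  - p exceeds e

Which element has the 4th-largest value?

e

Piecing the relations together gives one ordering: d < h < q < k < f < n < m < s < e < p < r < g.
Counting 4 from the largest end gives e.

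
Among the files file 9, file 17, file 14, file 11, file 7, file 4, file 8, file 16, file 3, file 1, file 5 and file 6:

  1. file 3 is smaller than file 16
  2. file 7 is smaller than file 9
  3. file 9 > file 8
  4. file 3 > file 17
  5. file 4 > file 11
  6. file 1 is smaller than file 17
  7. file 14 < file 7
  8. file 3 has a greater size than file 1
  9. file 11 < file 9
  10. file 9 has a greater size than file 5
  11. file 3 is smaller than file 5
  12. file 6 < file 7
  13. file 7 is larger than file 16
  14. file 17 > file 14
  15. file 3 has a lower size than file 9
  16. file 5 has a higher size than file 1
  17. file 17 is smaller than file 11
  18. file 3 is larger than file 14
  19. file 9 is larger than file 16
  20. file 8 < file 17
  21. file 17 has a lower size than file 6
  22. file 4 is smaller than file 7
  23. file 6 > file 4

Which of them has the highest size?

Chaining downward from file 9: directly below it, file 8, file 3, file 11, file 16, file 7, file 5; then file 14, file 1, file 17, file 4, file 6.
That covers every other element, and nothing is given above file 9, so file 9 is the highest size.

file 9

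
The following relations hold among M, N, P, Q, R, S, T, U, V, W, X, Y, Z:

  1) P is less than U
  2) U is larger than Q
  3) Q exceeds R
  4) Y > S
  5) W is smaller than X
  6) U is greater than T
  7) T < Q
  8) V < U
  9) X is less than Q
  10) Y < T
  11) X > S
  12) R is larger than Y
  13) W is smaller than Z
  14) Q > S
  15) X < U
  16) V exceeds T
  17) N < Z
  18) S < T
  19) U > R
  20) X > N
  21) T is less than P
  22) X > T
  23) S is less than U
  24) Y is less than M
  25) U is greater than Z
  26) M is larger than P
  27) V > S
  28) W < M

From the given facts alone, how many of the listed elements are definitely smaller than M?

5

From M the given relations immediately reach W, Y, P.
From those, S, T — 5 in total.
No other element is forced below M by the given relations, so the count is 5.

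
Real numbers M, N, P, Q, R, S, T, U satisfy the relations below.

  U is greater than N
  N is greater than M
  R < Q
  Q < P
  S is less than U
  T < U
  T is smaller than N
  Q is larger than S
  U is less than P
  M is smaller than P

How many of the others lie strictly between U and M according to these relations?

Chaining upward from M reaches: N, P.
Chaining downward from U reaches: S, T, N.
Strictly between M and U are those in both lists: N — 1 element.

1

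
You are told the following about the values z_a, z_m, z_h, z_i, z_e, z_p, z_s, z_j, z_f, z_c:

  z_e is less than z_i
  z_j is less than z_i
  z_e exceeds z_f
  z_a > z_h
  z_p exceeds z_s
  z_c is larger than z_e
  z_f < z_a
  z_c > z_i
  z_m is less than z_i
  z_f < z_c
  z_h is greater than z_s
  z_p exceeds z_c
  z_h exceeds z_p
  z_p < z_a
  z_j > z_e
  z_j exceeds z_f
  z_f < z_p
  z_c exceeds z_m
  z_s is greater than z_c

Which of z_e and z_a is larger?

The relevant relations are z_e < z_j; z_j < z_i; z_i < z_c; z_c < z_s; z_s < z_p; z_p < z_h; z_h < z_a.
Chaining these gives z_e < z_j < z_i < z_c < z_s < z_p < z_h < z_a.
So z_e < z_a; z_a is the larger of the two.

z_a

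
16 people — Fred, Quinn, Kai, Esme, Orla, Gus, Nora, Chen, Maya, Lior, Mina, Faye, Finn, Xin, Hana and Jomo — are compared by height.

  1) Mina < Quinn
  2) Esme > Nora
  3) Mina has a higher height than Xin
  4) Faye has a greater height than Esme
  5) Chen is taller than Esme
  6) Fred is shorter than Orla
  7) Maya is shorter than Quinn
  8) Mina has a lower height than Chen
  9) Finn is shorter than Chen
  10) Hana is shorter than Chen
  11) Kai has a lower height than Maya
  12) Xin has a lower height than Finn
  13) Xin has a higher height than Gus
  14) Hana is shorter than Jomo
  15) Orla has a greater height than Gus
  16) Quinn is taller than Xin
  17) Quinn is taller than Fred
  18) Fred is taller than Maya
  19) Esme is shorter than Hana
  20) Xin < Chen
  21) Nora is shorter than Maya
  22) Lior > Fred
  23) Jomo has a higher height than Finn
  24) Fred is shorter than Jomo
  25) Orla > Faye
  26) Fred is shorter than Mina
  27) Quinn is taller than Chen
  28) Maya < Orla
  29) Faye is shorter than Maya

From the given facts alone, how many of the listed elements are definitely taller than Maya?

7

The elements the relations force above Maya are Fred, Mina, Jomo, Orla, Lior, Chen, Quinn — no chain reaches any other.
That is 7.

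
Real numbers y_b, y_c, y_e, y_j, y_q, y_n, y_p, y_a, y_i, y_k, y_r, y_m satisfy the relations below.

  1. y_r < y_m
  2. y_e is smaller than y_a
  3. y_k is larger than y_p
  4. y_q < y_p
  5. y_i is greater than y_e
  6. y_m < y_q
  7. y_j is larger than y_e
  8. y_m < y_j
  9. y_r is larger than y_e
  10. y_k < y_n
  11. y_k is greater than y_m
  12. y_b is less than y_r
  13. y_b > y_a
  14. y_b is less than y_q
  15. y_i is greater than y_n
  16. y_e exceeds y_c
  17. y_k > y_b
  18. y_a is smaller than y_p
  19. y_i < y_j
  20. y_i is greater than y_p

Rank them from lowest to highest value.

Nothing is placed below y_c, so it is least; from there y_c < y_e; y_e < y_a; y_a < y_b; y_b < y_r; y_r < y_m; y_m < y_q; y_q < y_p; y_p < y_k; y_k < y_n; y_n < y_i; y_i < y_j, each given directly.

y_c < y_e < y_a < y_b < y_r < y_m < y_q < y_p < y_k < y_n < y_i < y_j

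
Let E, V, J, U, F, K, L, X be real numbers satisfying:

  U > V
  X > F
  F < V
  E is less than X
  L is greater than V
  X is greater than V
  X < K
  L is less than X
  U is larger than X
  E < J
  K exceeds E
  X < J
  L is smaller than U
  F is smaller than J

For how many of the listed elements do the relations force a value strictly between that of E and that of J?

Chaining upward from E reaches: X, K, U.
Chaining downward from J reaches: F, V, L, X.
Strictly between E and J are those in both lists: X — 1 element.

1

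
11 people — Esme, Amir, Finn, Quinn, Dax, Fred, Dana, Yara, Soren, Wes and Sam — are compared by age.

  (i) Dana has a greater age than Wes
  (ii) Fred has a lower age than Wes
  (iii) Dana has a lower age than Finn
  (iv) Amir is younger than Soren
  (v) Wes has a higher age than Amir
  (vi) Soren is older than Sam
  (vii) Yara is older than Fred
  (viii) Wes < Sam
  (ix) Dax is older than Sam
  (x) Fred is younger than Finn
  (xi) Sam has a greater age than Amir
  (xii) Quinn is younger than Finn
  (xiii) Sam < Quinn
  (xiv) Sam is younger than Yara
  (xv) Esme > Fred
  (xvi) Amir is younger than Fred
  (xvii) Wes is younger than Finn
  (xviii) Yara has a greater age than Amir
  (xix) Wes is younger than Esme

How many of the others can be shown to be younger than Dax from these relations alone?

4

The elements the relations force below Dax are Amir, Fred, Wes, Sam — no chain reaches any other.
That is 4.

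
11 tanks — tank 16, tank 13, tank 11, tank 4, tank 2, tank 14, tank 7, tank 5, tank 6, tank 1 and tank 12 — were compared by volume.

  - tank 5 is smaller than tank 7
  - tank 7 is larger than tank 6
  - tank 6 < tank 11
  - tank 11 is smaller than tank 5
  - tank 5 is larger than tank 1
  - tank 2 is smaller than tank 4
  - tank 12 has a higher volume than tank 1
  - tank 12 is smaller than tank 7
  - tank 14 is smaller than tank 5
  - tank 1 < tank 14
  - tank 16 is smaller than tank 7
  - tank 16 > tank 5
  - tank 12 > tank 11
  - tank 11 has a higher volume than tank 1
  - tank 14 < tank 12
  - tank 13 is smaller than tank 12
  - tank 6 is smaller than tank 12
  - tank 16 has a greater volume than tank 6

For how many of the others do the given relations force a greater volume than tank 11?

The elements the relations force above tank 11 are tank 5, tank 12, tank 16, tank 7 — no chain reaches any other.
That is 4.

4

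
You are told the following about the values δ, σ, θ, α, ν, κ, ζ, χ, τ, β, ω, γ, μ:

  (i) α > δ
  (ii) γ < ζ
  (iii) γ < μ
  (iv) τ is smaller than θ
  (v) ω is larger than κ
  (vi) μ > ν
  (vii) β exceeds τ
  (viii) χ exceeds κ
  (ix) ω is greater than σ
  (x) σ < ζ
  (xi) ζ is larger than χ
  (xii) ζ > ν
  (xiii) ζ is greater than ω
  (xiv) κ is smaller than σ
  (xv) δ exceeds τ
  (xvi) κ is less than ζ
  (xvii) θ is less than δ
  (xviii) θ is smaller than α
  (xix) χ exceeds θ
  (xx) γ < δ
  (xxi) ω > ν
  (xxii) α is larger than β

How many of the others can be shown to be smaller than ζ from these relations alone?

8

The elements the relations force below ζ are κ, ν, γ, τ, θ, σ, ω, χ — no chain reaches any other.
That is 8.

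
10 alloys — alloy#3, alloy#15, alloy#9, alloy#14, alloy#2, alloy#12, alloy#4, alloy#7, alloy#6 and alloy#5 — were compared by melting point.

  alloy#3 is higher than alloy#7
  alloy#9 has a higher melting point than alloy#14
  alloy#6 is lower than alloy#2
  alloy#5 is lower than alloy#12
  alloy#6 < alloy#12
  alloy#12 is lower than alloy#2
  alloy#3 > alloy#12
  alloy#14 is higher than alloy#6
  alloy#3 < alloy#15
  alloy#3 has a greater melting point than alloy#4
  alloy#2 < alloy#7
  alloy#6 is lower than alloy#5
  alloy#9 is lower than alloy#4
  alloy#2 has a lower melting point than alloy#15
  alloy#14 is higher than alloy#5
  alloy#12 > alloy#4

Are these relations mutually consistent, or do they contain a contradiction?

consistent

The single ordering alloy#6 < alloy#5 < alloy#14 < alloy#9 < alloy#4 < alloy#12 < alloy#2 < alloy#7 < alloy#3 < alloy#15 satisfies every listed relation, so no contradiction arises.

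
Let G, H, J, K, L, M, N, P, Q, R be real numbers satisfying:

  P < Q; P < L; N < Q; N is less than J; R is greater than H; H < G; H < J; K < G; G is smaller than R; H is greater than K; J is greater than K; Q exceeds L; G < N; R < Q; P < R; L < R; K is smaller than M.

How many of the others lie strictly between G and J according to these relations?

1

The relations place G below J. An element lies strictly between them when it is forced above G and also forced below J.
Above G: {N, R, Q}. Below J: {K, H, N}.
Intersection: {N} — 1.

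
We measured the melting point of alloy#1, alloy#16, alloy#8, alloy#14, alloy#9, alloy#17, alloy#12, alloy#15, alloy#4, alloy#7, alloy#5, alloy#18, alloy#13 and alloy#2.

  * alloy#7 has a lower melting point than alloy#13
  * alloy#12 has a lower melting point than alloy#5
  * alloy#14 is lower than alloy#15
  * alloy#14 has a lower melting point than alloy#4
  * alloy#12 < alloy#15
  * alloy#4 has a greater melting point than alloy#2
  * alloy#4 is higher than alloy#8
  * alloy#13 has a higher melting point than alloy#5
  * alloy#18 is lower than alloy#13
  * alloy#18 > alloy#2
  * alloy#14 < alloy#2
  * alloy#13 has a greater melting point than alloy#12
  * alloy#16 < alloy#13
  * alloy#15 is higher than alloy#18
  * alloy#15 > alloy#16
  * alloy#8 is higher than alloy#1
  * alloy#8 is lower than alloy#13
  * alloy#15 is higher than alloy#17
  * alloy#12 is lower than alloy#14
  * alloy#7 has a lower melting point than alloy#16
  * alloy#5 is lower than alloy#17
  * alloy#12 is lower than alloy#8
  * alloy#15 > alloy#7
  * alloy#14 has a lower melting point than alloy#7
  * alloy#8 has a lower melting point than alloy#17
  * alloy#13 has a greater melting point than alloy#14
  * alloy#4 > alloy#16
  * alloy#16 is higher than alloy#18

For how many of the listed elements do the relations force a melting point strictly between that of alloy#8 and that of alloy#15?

The relations place alloy#8 below alloy#15. An element lies strictly between them when it is forced above alloy#8 and also forced below alloy#15.
Above alloy#8: {alloy#17, alloy#4, alloy#13}. Below alloy#15: {alloy#12, alloy#5, alloy#1, alloy#14, alloy#2, alloy#7, alloy#18, alloy#17, alloy#16}.
Intersection: {alloy#17} — 1.

1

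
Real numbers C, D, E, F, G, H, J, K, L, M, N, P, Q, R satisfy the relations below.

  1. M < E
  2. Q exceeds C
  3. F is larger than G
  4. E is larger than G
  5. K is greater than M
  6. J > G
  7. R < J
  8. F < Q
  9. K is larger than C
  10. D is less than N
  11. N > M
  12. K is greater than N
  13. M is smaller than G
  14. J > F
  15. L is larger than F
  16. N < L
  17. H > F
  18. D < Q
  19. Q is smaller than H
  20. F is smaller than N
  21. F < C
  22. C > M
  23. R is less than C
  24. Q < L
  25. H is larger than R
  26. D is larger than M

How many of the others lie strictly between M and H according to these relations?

5

The relations place M below H. An element lies strictly between them when it is forced above M and also forced below H.
Above M: {D, G, F, C, N, Q, E, L, K, J}. Below H: {D, R, G, F, C, Q}.
Intersection: {D, G, F, C, Q} — 5.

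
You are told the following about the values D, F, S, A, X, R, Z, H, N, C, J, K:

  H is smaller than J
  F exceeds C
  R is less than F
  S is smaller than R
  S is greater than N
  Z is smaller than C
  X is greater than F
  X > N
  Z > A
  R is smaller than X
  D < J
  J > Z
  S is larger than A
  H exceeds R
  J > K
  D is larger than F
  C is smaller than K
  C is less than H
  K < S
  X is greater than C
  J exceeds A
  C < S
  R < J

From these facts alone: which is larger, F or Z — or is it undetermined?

Following the relations from Z: Z < C < K < S < R < F.
So F is larger.

F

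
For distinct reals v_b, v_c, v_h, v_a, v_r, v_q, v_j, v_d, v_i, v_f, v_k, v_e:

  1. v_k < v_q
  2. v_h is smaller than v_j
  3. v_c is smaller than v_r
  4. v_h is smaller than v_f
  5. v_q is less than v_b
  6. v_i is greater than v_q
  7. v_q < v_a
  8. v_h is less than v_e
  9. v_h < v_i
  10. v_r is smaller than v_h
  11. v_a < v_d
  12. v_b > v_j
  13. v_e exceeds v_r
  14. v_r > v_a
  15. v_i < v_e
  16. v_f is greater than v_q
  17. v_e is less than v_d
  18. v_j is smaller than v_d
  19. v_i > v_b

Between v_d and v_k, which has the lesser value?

Chaining the given relations: v_k < v_q < v_a < v_r < v_h < v_j < v_b < v_i < v_e < v_d.
So v_k < v_d; v_k is the smaller of the two.

v_k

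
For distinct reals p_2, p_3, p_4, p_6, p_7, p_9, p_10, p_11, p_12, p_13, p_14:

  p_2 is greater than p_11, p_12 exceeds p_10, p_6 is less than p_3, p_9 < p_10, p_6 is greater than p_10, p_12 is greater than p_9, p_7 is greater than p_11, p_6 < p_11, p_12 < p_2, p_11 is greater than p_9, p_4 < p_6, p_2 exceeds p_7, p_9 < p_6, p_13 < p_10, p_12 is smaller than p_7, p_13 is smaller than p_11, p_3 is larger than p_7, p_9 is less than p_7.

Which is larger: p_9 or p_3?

Link the given pairs in sequence: p_9 < p_10; p_10 < p_6; p_6 < p_11; p_11 < p_7; p_7 < p_3.
Together: p_9 < p_10 < p_6 < p_11 < p_7 < p_3.
So p_9 < p_3; p_3 is the larger of the two.

p_3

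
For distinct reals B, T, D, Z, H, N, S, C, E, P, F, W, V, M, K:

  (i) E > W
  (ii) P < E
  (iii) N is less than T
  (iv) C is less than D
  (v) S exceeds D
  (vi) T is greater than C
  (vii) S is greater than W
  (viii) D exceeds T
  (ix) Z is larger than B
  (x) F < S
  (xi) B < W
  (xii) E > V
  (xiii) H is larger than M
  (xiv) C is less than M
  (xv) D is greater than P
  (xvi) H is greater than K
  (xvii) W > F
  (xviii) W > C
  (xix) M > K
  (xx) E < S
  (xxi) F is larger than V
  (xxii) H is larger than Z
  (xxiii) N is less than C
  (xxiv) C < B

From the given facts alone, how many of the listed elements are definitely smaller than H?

The elements the relations force below H are N, C, K, B, M, Z — no chain reaches any other.
That is 6.

6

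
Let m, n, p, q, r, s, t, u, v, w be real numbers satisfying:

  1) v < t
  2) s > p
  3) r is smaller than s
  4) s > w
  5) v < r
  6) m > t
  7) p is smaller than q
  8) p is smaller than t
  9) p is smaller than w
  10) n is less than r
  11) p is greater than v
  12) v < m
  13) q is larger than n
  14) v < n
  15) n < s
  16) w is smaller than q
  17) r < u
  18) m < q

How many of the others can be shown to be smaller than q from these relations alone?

6

From q the given relations immediately reach p, n, m, w.
From those, v, t — 6 in total.
No other element is forced below q by the given relations, so the count is 6.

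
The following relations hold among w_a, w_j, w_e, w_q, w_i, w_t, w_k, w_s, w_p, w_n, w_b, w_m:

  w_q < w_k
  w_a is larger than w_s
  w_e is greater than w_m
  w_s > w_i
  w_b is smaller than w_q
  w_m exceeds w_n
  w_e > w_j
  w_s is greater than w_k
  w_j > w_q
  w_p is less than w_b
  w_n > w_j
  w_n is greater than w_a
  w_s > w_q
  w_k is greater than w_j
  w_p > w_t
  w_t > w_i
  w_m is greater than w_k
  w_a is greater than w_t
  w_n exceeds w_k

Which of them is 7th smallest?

Chaining the given pairs: w_i < w_t < w_p < w_b < w_q < w_j < w_k < w_s < w_a < w_n < w_m < w_e.
The 7th smallest is w_k.

w_k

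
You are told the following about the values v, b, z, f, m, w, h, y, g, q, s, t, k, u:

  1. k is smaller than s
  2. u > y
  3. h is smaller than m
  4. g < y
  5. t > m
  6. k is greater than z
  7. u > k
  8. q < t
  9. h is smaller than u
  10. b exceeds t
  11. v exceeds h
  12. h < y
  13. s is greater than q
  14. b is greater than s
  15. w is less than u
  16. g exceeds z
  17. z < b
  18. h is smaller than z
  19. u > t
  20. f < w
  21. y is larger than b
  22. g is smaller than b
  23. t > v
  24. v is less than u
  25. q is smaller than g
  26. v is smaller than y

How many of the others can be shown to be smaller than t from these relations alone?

The elements the relations force below t are h, q, m, v — no chain reaches any other.
That is 4.

4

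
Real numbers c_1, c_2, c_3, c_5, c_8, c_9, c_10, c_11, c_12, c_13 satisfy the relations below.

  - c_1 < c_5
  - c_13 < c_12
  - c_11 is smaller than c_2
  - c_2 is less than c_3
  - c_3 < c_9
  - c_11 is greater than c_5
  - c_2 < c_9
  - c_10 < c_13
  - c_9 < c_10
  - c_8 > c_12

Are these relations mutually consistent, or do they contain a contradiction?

consistent

Every relation is compatible with c_1 < c_5 < c_11 < c_2 < c_3 < c_9 < c_10 < c_13 < c_12 < c_8; the set is consistent.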